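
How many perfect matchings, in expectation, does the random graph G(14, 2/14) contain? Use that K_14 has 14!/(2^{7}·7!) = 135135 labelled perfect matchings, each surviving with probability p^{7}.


K_14 has 14!/(2^{7}·7!) = 135135 labelled perfect matchings.
For each such perfect matching H, let X_H = 1 if all 7 edges of H are present in G. Then P[X_H = 1] = p^{7} = (1/7)^{7} = 1/823543.
Summing the indicators: E[X] = Σ_H E[X_H] = 135135 · p^{7} = 135135 · 1/823543 = 19305/117649.
Numerically: E[X] ≈ 0.1641.

E[X] = 135135 · (1/7)^{7} = 19305/117649 ≈ 0.1641.


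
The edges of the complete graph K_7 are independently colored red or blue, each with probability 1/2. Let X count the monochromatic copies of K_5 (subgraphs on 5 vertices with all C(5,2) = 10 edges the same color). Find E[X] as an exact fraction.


Let X = Σ_S X_S over the C(7, 5) = 21 subsets S of size 5, where X_S = 1 if the K_5 on S is monochromatic.
For a fixed S, the K_5 on S has C(5, 2) = 10 edges. P[all 10 edges red] = (1/2)^10, and likewise for blue, so P[monochromatic] = 2·(1/2)^10 = 2^{1 − 10} = 1/512.
By linearity of expectation: E[X] = C(7, 5) · 2^{1 − 10} = 21 · 1/512 = 21/512.
Numerically: E[X] ≈ 0.041.

E[X] = C(7,5)·2^(1−C(5,2)) = 21/512 ≈ 0.041.


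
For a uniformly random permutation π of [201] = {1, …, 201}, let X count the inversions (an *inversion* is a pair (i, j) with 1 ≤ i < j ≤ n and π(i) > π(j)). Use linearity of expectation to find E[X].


Write X = Σ X_I over the C(201, 2) = 20100 pairs i < j, with X_I the indicator of one inversion.
There are 20100 indicators.
For each fixed pair i < j, the values π(i) and π(j) are two distinct elements of {1, …, 201} in uniformly random order; by symmetry P[π(i) > π(j)] = 1/2.
By linearity: E[X] = 20100 · (1/2) = C(201, 2) · (1/2) = 20100/2 = 10050 ≈ 10050.000000.

E[X] = 10050 = 10050.000000.


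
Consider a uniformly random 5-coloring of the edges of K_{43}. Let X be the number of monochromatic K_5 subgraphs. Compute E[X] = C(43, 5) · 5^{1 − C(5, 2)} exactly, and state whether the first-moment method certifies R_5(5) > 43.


E[X] = C(43, 5) · 5^{1 − 10} = 962598 · 5^{−9} = 962598/1953125.
As a reduced fraction: E[X] = 962598/1953125 ≈ 0.49285.
Is E[X] < 1? YES.
Since E[X] < 1, there exists a 5-coloring of K_{43} with no monochromatic K_5; hence R_5(5) > 43.

E[X] = 962598/1953125 ≈ 0.49285; E[X] < 1, so R_5(5) > 43.


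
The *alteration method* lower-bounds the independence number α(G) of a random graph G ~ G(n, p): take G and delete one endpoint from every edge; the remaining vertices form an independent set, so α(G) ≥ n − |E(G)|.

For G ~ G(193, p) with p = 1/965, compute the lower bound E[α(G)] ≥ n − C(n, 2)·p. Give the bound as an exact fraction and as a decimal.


E[|E(G)|] = C(193, 2)·p = 18528 · (1/965) = 96/5.
E[α(G)] ≥ n − E[|E(G)|] = 193 − 96/5 = 869/5.
Numerically: ≈ 173.8000.
(This is only a lower bound; the true E[α(G)] may be larger.)

E[α(G)] ≥ 869/5 ≈ 173.8000.


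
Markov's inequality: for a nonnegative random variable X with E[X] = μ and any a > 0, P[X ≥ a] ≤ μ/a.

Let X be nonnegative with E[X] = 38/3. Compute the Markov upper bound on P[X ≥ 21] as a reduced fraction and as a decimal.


μ = E[X] = 38/3, a = 21.
Markov: P[X ≥ 21] ≤ μ/a = (38/3)/21 = 38/63.
Numerically: ≈ 0.60317.
(Since a = 21 > μ = 12.66667, the bound 38/63 is < 1 and informative.)

P[X ≥ 21] ≤ 38/63 ≈ 0.60317.


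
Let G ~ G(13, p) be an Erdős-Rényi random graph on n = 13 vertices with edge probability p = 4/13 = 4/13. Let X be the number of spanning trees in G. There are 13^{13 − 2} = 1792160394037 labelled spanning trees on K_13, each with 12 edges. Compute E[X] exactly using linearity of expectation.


K_13 has 13^{13 − 2} = 1792160394037 labelled spanning trees.
For each such spanning tree H, let X_H = 1 if all 12 edges of H are present in G. Then P[X_H = 1] = p^{12} = (4/13)^{12} = 16777216/23298085122481.
By linearity of expectation: E[X] = Σ_H E[X_H] = 1792160394037 · p^{12} = 1792160394037 · 16777216/23298085122481 = 16777216/13.
Numerically: E[X] ≈ 1.29056e+06.

E[X] = 1792160394037 · (4/13)^{12} = 16777216/13 ≈ 1.29056e+06.


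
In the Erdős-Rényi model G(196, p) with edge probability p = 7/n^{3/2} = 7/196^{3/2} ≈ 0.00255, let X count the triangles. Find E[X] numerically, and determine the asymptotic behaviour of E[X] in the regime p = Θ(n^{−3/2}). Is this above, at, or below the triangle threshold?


Number of potential triangles: C(196, 3) = 1235780.
Each occurs with probability p³ ≈ (0.00255)³ ≈ 1.66013e-08.
By linearity: E[X] = C(196, 3)·p³ ≈ 1235780 · 1.66013e-08 ≈ 0.021.
Since α = 3/2 > 1, p = c/n^{3/2} = o(1/n) is below the triangle threshold p ~ 1/n. Asymptotically E[X] ~ (c³/6)·n^{3(1−α)} = (7³/6)·n^{-1.5} → 0, so by Markov's inequality G has no triangles w.h.p.

E[X] ≈ 0.021; in regime p = Θ(1/n^{3/2}) E[X] tends to 0 (below the triangle threshold p ~ 1/n).


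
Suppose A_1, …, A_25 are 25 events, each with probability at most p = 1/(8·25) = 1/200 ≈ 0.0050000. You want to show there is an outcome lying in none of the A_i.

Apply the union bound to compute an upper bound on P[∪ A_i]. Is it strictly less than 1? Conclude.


Union bound: P[∪_{i=1}^{25} A_i] ≤ Σ_i P[A_i] ≤ 25·p = 25·(1/200) = 1/8.
Numerically: 1/8 ≈ 0.1250000.
Is 1/8 < 1? YES.
Since P[∪ A_i] ≤ 1/8 < 1, the complement has P[∩ A_i^c] ≥ 1 − 1/8 = 7/8 > 0, so some outcome avoids every A_i.

25·p = 1/8 ≈ 0.1250000; existence CERTIFIED by the union bound.


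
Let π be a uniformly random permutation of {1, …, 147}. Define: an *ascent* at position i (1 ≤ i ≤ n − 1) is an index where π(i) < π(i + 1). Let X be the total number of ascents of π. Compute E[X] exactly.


Write X = Σ X_I over i = 1, …, 146, with X_I the indicator of one ascent.
There are 146 indicators.
For each fixed i, the pair (π(i), π(i+1)) is a uniformly random ordered pair of distinct values from {1, …, 147}; by symmetry P[π(i) < π(i+1)] = 1/2.
By linearity: E[X] = 146 · (1/2) = (147 − 1) · (1/2) = 73 ≈ 73.00000.

E[X] = 73 = 73.00000.


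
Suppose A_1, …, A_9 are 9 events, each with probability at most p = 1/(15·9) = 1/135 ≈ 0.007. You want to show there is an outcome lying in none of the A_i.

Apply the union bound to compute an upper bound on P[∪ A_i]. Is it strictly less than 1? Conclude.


Union bound: P[∪_{i=1}^{9} A_i] ≤ Σ_i P[A_i] ≤ 9·p = 9·(1/135) = 1/15.
Numerically: 1/15 ≈ 0.067.
Is 1/15 < 1? YES.
Since P[∪ A_i] ≤ 1/15 < 1, the complement has P[∩ A_i^c] ≥ 1 − 1/15 = 14/15 > 0, so some outcome avoids every A_i.

9·p = 1/15 ≈ 0.067; existence CERTIFIED by the union bound.


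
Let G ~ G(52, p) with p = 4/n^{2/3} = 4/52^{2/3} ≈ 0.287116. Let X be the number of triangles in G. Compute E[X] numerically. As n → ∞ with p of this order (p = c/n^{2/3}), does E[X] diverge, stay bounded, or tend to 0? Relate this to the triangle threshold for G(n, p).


Number of potential triangles: C(52, 3) = 22100.
Each occurs with probability p³ ≈ (0.287116)³ ≈ 2.36686391e-02.
By linearity: E[X] = C(52, 3)·p³ ≈ 22100 · 2.36686391e-02 ≈ 523.076923.
Since α = 2/3 < 1, p = c/n^{2/3} ≫ 1/n is above the triangle threshold p ~ 1/n. Asymptotically E[X] ~ (c³/6)·n^{3(1−α)} = (4³/6)·n^{1} → ∞; triangles are abundant w.h.p.

E[X] ≈ 523.076923; in regime p = Θ(1/n^{2/3}) E[X] diverges (above the triangle threshold p ~ 1/n).


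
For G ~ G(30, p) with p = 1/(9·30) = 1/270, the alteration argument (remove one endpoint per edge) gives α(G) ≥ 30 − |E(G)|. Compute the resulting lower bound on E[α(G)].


E[|E(G)|] = C(30, 2)·p = 435 · (1/270) = 29/18.
E[α(G)] ≥ n − E[|E(G)|] = 30 − 29/18 = 511/18.
Numerically: ≈ 28.38889.
(This is only a lower bound; the true E[α(G)] may be larger.)

E[α(G)] ≥ 511/18 ≈ 28.38889.


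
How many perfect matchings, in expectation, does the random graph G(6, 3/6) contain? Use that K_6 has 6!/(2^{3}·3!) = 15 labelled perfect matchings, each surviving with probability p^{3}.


K_6 has 6!/(2^{3}·3!) = 15 labelled perfect matchings.
For each such perfect matching H, let X_H = 1 if all 3 edges of H are present in G. Then P[X_H = 1] = p^{3} = (1/2)^{3} = 1/8.
By linearity: E[X] = Σ_H E[X_H] = 15 · p^{3} = 15 · 1/8 = 15/8.
Numerically: E[X] ≈ 1.875.

E[X] = 15 · (1/2)^{3} = 15/8 ≈ 1.875.


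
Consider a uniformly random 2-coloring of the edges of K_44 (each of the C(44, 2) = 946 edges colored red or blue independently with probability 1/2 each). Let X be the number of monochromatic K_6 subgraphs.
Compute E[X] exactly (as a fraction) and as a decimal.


Let X = Σ_S X_S over the C(44, 6) = 7059052 subsets S of size 6, where X_S = 1 if the K_6 on S is monochromatic.
For a fixed S, the K_6 on S has C(6, 2) = 15 edges. P[all 15 edges red] = (1/2)^15, and likewise for blue, so P[monochromatic] = 2·(1/2)^15 = 2^{1 − 15} = 1/16384.
By linearity: E[X] = C(44, 6) · 2^{1 − 15} = 7059052 · 1/16384 = 1764763/4096.
Numerically: E[X] ≈ 430.85034.

E[X] = C(44,6)·2^(1−C(6,2)) = 1764763/4096 ≈ 430.85034.


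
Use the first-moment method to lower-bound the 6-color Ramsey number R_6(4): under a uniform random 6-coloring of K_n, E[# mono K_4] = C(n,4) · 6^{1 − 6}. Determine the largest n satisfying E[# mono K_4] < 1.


We need C(n, 4) · 6^{1 − 6} < 1, i.e. C(n, 4) < 6^{6 − 1} = 7776.
Check values of n near the boundary:
  n = 19: C(19, 4) = 3876; 3876 < 7776? YES
  n = 20: C(20, 4) = 4845; 4845 < 7776? YES
  n = 21: C(21, 4) = 5985; 5985 < 7776? YES
  n = 22: C(22, 4) = 7315; 7315 < 7776? YES
  n = 23: C(23, 4) = 8855; 8855 < 7776? NO
The largest n with C(n, 4) < 7776 is n = 22 (where E[X] = 7315/7776 ≈ 0.940715). Hence R_6(4) > 22, i.e. R_6(4) ≥ 23.

Largest n = 22; hence R_6(4) > 22.


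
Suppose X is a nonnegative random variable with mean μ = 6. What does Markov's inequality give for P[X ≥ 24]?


μ = E[X] = 6, a = 24.
Markov: P[X ≥ 24] ≤ μ/a = (6)/24 = 1/4.
Numerically: ≈ 0.250.
(Since a = 24 > μ = 6.000, the bound 1/4 is < 1 and informative.)

P[X ≥ 24] ≤ 1/4 ≈ 0.250.


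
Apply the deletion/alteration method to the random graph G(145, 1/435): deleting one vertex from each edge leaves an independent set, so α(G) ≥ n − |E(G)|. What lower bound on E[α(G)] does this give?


E[|E(G)|] = C(145, 2)·p = 10440 · (1/435) = 24.
E[α(G)] ≥ n − E[|E(G)|] = 145 − 24 = 121.
Numerically: ≈ 121.0000.
(This is only a lower bound; the true E[α(G)] may be larger.)

E[α(G)] ≥ 121 ≈ 121.0000.


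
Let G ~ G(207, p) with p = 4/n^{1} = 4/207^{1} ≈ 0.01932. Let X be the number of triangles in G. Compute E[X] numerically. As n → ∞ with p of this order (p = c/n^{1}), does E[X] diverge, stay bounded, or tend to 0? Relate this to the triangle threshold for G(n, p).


Number of potential triangles: C(207, 3) = 1456935.
Each occurs with probability p³ ≈ (0.01932)³ ≈ 7.215542e-06.
By linearity: E[X] = C(207, 3)·p³ ≈ 1456935 · 7.215542e-06 ≈ 10.5126.
Here α = 1, so p = 4/n is exactly at the triangle threshold p ~ 1/n. Asymptotically E[X] → c³/6 = 4³/6 = 32/3 ≈ 10.6667, a bounded constant. In this regime the triangle count is asymptotically Poisson(c³/6).

E[X] ≈ 10.5126; in regime p = Θ(1/n^{1}) E[X] stays bounded (at the triangle threshold p ~ 1/n).


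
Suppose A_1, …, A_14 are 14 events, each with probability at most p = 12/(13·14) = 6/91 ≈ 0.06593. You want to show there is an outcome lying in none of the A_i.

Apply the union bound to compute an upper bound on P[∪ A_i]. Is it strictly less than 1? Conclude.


Union bound: P[∪_{i=1}^{14} A_i] ≤ Σ_i P[A_i] ≤ 14·p = 14·(6/91) = 12/13.
Numerically: 12/13 ≈ 0.92308.
Is 12/13 < 1? YES.
Since P[∪ A_i] ≤ 12/13 < 1, the complement has P[∩ A_i^c] ≥ 1 − 12/13 = 1/13 > 0, so some outcome avoids every A_i.

14·p = 12/13 ≈ 0.92308; existence CERTIFIED by the union bound.


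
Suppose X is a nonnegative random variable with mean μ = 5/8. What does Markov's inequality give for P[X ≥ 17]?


μ = E[X] = 5/8, a = 17.
Markov: P[X ≥ 17] ≤ μ/a = (5/8)/17 = 5/136.
Numerically: ≈ 0.037.
(Since a = 17 > μ = 0.625, the bound 5/136 is < 1 and informative.)

P[X ≥ 17] ≤ 5/136 ≈ 0.037.


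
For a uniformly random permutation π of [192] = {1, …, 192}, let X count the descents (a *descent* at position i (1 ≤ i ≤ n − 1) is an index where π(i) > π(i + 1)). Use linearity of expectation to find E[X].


Write X = Σ X_I over i = 1, …, 191, with X_I the indicator of one descent.
There are 191 indicators.
For each fixed i, the pair (π(i), π(i+1)) is a uniformly random ordered pair of distinct values from {1, …, 192}; by symmetry P[π(i) > π(i+1)] = 1/2.
By linearity: E[X] = 191 · (1/2) = (192 − 1) · (1/2) = 191/2 ≈ 95.50000.

E[X] = 191/2 = 95.50000.


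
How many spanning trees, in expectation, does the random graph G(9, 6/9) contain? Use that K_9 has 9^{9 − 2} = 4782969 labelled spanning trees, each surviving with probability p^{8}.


K_9 has 9^{9 − 2} = 4782969 labelled spanning trees.
For each such spanning tree H, let X_H = 1 if all 8 edges of H are present in G. Then P[X_H = 1] = p^{8} = (2/3)^{8} = 256/6561.
By linearity of expectation: E[X] = Σ_H E[X_H] = 4782969 · p^{8} = 4782969 · 256/6561 = 186624.
Numerically: E[X] ≈ 186624.

E[X] = 4782969 · (2/3)^{8} = 186624 ≈ 186624.


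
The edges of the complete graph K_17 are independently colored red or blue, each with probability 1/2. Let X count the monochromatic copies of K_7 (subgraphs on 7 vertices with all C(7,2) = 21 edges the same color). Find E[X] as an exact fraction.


Let X = Σ_S X_S over the C(17, 7) = 19448 subsets S of size 7, where X_S = 1 if the K_7 on S is monochromatic.
For a fixed S, the K_7 on S has C(7, 2) = 21 edges. P[all 21 edges red] = (1/2)^21, and likewise for blue, so P[monochromatic] = 2·(1/2)^21 = 2^{1 − 21} = 1/1048576.
By linearity of expectation: E[X] = C(17, 7) · 2^{1 − 21} = 19448 · 1/1048576 = 2431/131072.
Numerically: E[X] ≈ 0.0185.

E[X] = C(17,7)·2^(1−C(7,2)) = 2431/131072 ≈ 0.0185.


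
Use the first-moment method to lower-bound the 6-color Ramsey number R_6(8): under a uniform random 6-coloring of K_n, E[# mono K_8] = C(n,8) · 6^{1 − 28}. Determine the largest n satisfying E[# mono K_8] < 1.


We need C(n, 8) · 6^{1 − 28} < 1, i.e. C(n, 8) < 6^{28 − 1} = 1023490369077469249536.
Check values of n near the boundary:
  n = 1593: C(1593, 8) = 1010555394551193970323; 1010555394551193970323 < 1023490369077469249536? YES
  n = 1594: C(1594, 8) = 1015652773590544255167; 1015652773590544255167 < 1023490369077469249536? YES
  n = 1595: C(1595, 8) = 1020772636343363633895; 1020772636343363633895 < 1023490369077469249536? YES
  n = 1596: C(1596, 8) = 1025915067760710553965; 1025915067760710553965 < 1023490369077469249536? NO
The largest n with C(n, 8) < 1023490369077469249536 is n = 1595 (where E[X] = 113419181815929292655/113721152119718805504 ≈ 0.997). Hence R_6(8) > 1595, i.e. R_6(8) ≥ 1596.

Largest n = 1595; hence R_6(8) > 1595.


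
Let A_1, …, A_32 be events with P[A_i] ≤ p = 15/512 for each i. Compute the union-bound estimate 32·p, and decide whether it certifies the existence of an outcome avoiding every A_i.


Union bound: P[∪_{i=1}^{32} A_i] ≤ Σ_i P[A_i] ≤ 32·p = 32·(15/512) = 15/16.
Numerically: 15/16 ≈ 0.9375000.
Is 15/16 < 1? YES.
Since P[∪ A_i] ≤ 15/16 < 1, the complement has P[∩ A_i^c] ≥ 1 − 15/16 = 1/16 > 0, so some outcome avoids every A_i.

32·p = 15/16 ≈ 0.9375000; existence CERTIFIED by the union bound.


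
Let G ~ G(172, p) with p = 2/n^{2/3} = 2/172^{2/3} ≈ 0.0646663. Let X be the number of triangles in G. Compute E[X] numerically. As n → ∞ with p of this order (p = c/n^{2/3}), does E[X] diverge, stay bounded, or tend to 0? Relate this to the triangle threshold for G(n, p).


Number of potential triangles: C(172, 3) = 833340.
Each occurs with probability p³ ≈ (0.0646663)³ ≈ 2.70416441e-04.
By linearity: E[X] = C(172, 3)·p³ ≈ 833340 · 2.70416441e-04 ≈ 225.348837.
Since α = 2/3 < 1, p = c/n^{2/3} ≫ 1/n is above the triangle threshold p ~ 1/n. Asymptotically E[X] ~ (c³/6)·n^{3(1−α)} = (2³/6)·n^{1} → ∞; triangles are abundant w.h.p.

E[X] ≈ 225.348837; in regime p = Θ(1/n^{2/3}) E[X] diverges (above the triangle threshold p ~ 1/n).


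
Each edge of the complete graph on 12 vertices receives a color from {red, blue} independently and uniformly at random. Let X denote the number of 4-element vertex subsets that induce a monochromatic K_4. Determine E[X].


Let X = Σ_S X_S over the C(12, 4) = 495 subsets S of size 4, where X_S = 1 if the K_4 on S is monochromatic.
For a fixed S, the K_4 on S has C(4, 2) = 6 edges. P[all 6 edges red] = (1/2)^6, and likewise for blue, so P[monochromatic] = 2·(1/2)^6 = 2^{1 − 6} = 1/32.
By linearity of expectation: E[X] = C(12, 4) · 2^{1 − 6} = 495 · 1/32 = 495/32.
Numerically: E[X] ≈ 15.468750.

E[X] = C(12,4)·2^(1−C(4,2)) = 495/32 ≈ 15.468750.


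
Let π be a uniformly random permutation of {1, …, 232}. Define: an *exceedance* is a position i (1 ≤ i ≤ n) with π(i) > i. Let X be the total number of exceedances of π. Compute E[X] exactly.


Write X = Σ_{i=1}^{232} X_i, where X_i = 1_{π(i) > i}.
For each fixed i, π(i) is uniform over {1, …, 232} (marginal of a uniform permutation), so P[π(i) > i] = (n − i)/n. Summing: Σ_{i=1}^{232} (n − i)/n = (0 + 1 + … + 231)/232 = 232(232 − 1)/(2·232) = (232 − 1)/2.
Hence E[X] = Σ_{i=1}^{232} (232 − i)/232 = 231/2 ≈ 115.5000.

E[X] = 231/2 = 115.5000.


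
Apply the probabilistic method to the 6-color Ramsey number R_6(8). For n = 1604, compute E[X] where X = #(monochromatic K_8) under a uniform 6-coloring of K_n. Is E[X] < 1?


E[X] = C(1604, 8) · 6^{1 − 28} = 1067877273673000226280 · 6^{−27} = 1067877273673000226280/1023490369077469249536.
As a reduced fraction: E[X] = 44494886403041676095/42645432044894552064 ≈ 1.043.
Is E[X] < 1? NO.
Since E[X] ≥ 1, the first-moment bound is inconclusive at n = 1604; it does NOT by itself certify R_6(8) > 1604.

E[X] = 44494886403041676095/42645432044894552064 ≈ 1.043; E[X] ≥ 1; first-moment method inconclusive here.


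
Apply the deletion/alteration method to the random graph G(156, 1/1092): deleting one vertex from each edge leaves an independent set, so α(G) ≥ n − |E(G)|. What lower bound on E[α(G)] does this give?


E[|E(G)|] = C(156, 2)·p = 12090 · (1/1092) = 155/14.
E[α(G)] ≥ n − E[|E(G)|] = 156 − 155/14 = 2029/14.
Numerically: ≈ 144.929.
(This is only a lower bound; the true E[α(G)] may be larger.)

E[α(G)] ≥ 2029/14 ≈ 144.929.


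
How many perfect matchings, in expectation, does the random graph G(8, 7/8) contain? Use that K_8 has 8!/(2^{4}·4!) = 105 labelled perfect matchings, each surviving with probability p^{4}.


K_8 has 8!/(2^{4}·4!) = 105 labelled perfect matchings.
For each such perfect matching H, let X_H = 1 if all 4 edges of H are present in G. Then P[X_H = 1] = p^{4} = (7/8)^{4} = 2401/4096.
Summing the indicators: E[X] = Σ_H E[X_H] = 105 · p^{4} = 105 · 2401/4096 = 252105/4096.
Numerically: E[X] ≈ 61.55.

E[X] = 105 · (7/8)^{4} = 252105/4096 ≈ 61.55.


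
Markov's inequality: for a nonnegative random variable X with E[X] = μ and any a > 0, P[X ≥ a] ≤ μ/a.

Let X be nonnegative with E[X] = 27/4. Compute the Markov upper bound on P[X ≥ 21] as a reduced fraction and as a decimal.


μ = E[X] = 27/4, a = 21.
Markov: P[X ≥ 21] ≤ μ/a = (27/4)/21 = 9/28.
Numerically: ≈ 0.3214.
(Since a = 21 > μ = 6.7500, the bound 9/28 is < 1 and informative.)

P[X ≥ 21] ≤ 9/28 ≈ 0.3214.


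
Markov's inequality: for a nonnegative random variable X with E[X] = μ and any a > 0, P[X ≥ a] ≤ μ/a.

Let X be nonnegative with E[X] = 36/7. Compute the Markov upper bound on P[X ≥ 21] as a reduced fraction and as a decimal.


μ = E[X] = 36/7, a = 21.
Markov: P[X ≥ 21] ≤ μ/a = (36/7)/21 = 12/49.
Numerically: ≈ 0.244898.
(Since a = 21 > μ = 5.142857, the bound 12/49 is < 1 and informative.)

P[X ≥ 21] ≤ 12/49 ≈ 0.244898.


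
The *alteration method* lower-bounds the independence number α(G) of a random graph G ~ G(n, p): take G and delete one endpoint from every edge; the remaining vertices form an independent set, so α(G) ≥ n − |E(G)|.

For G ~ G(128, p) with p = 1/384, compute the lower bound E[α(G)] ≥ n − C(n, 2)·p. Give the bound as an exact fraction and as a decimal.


E[|E(G)|] = C(128, 2)·p = 8128 · (1/384) = 127/6.
E[α(G)] ≥ n − E[|E(G)|] = 128 − 127/6 = 641/6.
Numerically: ≈ 106.8333.
(This is only a lower bound; the true E[α(G)] may be larger.)

E[α(G)] ≥ 641/6 ≈ 106.8333.


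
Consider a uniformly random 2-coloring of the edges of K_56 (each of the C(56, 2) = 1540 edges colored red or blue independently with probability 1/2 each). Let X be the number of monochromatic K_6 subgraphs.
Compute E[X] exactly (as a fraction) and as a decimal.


Let X = Σ_S X_S over the C(56, 6) = 32468436 subsets S of size 6, where X_S = 1 if the K_6 on S is monochromatic.
For a fixed S, the K_6 on S has C(6, 2) = 15 edges. P[all 15 edges red] = (1/2)^15, and likewise for blue, so P[monochromatic] = 2·(1/2)^15 = 2^{1 − 15} = 1/16384.
By linearity: E[X] = C(56, 6) · 2^{1 − 15} = 32468436 · 1/16384 = 8117109/4096.
Numerically: E[X] ≈ 1981.716064.

E[X] = C(56,6)·2^(1−C(6,2)) = 8117109/4096 ≈ 1981.716064.


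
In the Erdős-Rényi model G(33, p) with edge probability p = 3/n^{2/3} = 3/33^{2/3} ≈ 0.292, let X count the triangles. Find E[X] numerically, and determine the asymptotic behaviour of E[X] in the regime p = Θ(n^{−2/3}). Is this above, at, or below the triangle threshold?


Number of potential triangles: C(33, 3) = 5456.
Each occurs with probability p³ ≈ (0.292)³ ≈ 2.47934e-02.
By linearity: E[X] = C(33, 3)·p³ ≈ 5456 · 2.47934e-02 ≈ 135.273.
Since α = 2/3 < 1, p = c/n^{2/3} ≫ 1/n is above the triangle threshold p ~ 1/n. Asymptotically E[X] ~ (c³/6)·n^{3(1−α)} = (3³/6)·n^{1} → ∞; triangles are abundant w.h.p.

E[X] ≈ 135.273; in regime p = Θ(1/n^{2/3}) E[X] diverges (above the triangle threshold p ~ 1/n).


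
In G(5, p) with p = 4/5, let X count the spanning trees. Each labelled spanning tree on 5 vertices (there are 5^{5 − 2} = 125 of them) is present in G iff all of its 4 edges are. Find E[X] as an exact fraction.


K_5 has 5^{5 − 2} = 125 labelled spanning trees.
For each such spanning tree H, let X_H = 1 if all 4 edges of H are present in G. Then P[X_H = 1] = p^{4} = (4/5)^{4} = 256/625.
By linearity: E[X] = Σ_H E[X_H] = 125 · p^{4} = 125 · 256/625 = 256/5.
Numerically: E[X] ≈ 51.2.

E[X] = 125 · (4/5)^{4} = 256/5 ≈ 51.2.


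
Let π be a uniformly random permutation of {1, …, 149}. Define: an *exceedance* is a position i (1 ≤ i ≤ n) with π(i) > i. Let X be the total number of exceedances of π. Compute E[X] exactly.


Write X = Σ_{i=1}^{149} X_i, where X_i = 1_{π(i) > i}.
For each fixed i, π(i) is uniform over {1, …, 149} (marginal of a uniform permutation), so P[π(i) > i] = (n − i)/n. Summing: Σ_{i=1}^{149} (n − i)/n = (0 + 1 + … + 148)/149 = 149(149 − 1)/(2·149) = (149 − 1)/2.
Hence E[X] = Σ_{i=1}^{149} (149 − i)/149 = 74 ≈ 74.000000.

E[X] = 74 = 74.000000.


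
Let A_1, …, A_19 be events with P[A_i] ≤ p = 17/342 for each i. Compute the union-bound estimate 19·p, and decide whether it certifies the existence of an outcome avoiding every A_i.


Union bound: P[∪_{i=1}^{19} A_i] ≤ Σ_i P[A_i] ≤ 19·p = 19·(17/342) = 17/18.
Numerically: 17/18 ≈ 0.94444.
Is 17/18 < 1? YES.
Since P[∪ A_i] ≤ 17/18 < 1, the complement has P[∩ A_i^c] ≥ 1 − 17/18 = 1/18 > 0, so some outcome avoids every A_i.

19·p = 17/18 ≈ 0.94444; existence CERTIFIED by the union bound.


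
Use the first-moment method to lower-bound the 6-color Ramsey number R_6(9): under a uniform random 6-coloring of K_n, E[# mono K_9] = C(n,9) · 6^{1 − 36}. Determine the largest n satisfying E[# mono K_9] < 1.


We need C(n, 9) · 6^{1 − 36} < 1, i.e. C(n, 9) < 6^{36 − 1} = 1719070799748422591028658176.
Check values of n near the boundary:
  n = 4405: C(4405, 9) = 1706862792900636302463627150; 1706862792900636302463627150 < 1719070799748422591028658176? YES
  n = 4406: C(4406, 9) = 1710356485221788389505285700; 1710356485221788389505285700 < 1719070799748422591028658176? YES
  n = 4407: C(4407, 9) = 1713856532599459170657070050; 1713856532599459170657070050 < 1719070799748422591028658176? YES
  n = 4408: C(4408, 9) = 1717362945146264156457459600; 1717362945146264156457459600 < 1719070799748422591028658176? YES
  n = 4409: C(4409, 9) = 1720875732988608787686577131; 1720875732988608787686577131 < 1719070799748422591028658176? NO
  n = 4410: C(4410, 9) = 1724394906266704102180823710; 1724394906266704102180823710 < 1719070799748422591028658176? NO
The largest n with C(n, 9) < 1719070799748422591028658176 is n = 4408 (where E[X] = 35778394690547169926197075/35813974994758803979763712 ≈ 0.99901). Hence R_6(9) > 4408, i.e. R_6(9) ≥ 4409.

Largest n = 4408; hence R_6(9) > 4408.


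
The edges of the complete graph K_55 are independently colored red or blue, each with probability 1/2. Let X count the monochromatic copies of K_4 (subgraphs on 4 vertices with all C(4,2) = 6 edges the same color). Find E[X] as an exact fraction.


Let X = Σ_S X_S over the C(55, 4) = 341055 subsets S of size 4, where X_S = 1 if the K_4 on S is monochromatic.
For a fixed S, the K_4 on S has C(4, 2) = 6 edges. P[all 6 edges red] = (1/2)^6, and likewise for blue, so P[monochromatic] = 2·(1/2)^6 = 2^{1 − 6} = 1/32.
By linearity of expectation: E[X] = C(55, 4) · 2^{1 − 6} = 341055 · 1/32 = 341055/32.
Numerically: E[X] ≈ 10657.968750.

E[X] = C(55,4)·2^(1−C(4,2)) = 341055/32 ≈ 10657.968750.


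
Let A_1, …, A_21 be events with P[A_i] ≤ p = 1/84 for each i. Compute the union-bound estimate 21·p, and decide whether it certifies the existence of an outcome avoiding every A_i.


Union bound: P[∪_{i=1}^{21} A_i] ≤ Σ_i P[A_i] ≤ 21·p = 21·(1/84) = 1/4.
Numerically: 1/4 ≈ 0.2500.
Is 1/4 < 1? YES.
Since P[∪ A_i] ≤ 1/4 < 1, the complement has P[∩ A_i^c] ≥ 1 − 1/4 = 3/4 > 0, so some outcome avoids every A_i.

21·p = 1/4 ≈ 0.2500; existence CERTIFIED by the union bound.


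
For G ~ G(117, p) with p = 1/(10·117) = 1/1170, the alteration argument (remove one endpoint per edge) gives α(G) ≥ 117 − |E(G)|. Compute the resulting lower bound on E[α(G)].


E[|E(G)|] = C(117, 2)·p = 6786 · (1/1170) = 29/5.
E[α(G)] ≥ n − E[|E(G)|] = 117 − 29/5 = 556/5.
Numerically: ≈ 111.20000.
(This is only a lower bound; the true E[α(G)] may be larger.)

E[α(G)] ≥ 556/5 ≈ 111.20000.


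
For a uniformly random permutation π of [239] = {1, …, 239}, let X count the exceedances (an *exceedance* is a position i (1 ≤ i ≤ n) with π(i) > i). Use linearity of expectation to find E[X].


Write X = Σ_{i=1}^{239} X_i, where X_i = 1_{π(i) > i}.
For each fixed i, π(i) is uniform over {1, …, 239} (marginal of a uniform permutation), so P[π(i) > i] = (n − i)/n. Summing: Σ_{i=1}^{239} (n − i)/n = (0 + 1 + … + 238)/239 = 239(239 − 1)/(2·239) = (239 − 1)/2.
Hence E[X] = Σ_{i=1}^{239} (239 − i)/239 = 119 ≈ 119.000000.

E[X] = 119 = 119.000000.


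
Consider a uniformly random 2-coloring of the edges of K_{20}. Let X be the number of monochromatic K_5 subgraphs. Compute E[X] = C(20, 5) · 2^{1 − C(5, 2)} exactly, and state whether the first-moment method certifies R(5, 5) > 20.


E[X] = C(20, 5) · 2^{1 − 10} = 15504 · 2^{−9} = 15504/512.
As a reduced fraction: E[X] = 969/32 ≈ 30.2812500.
Is E[X] < 1? NO.
Since E[X] ≥ 1, the first-moment bound is inconclusive at n = 20; it does NOT by itself certify R(5, 5) > 20.

E[X] = 969/32 ≈ 30.2812500; E[X] ≥ 1; first-moment method inconclusive here.


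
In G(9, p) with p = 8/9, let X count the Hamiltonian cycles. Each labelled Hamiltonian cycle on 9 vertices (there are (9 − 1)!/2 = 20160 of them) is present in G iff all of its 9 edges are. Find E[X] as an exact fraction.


K_9 has (9 − 1)!/2 = 20160 labelled Hamiltonian cycles.
For each such Hamiltonian cycle H, let X_H = 1 if all 9 edges of H are present in G. Then P[X_H = 1] = p^{9} = (8/9)^{9} = 134217728/387420489.
By linearity: E[X] = Σ_H E[X_H] = 20160 · p^{9} = 20160 · 134217728/387420489 = 300647710720/43046721.
Numerically: E[X] ≈ 6984.

E[X] = 20160 · (8/9)^{9} = 300647710720/43046721 ≈ 6984.


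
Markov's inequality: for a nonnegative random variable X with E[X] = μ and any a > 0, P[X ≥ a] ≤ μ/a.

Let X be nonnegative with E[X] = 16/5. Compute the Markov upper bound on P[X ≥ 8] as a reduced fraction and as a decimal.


μ = E[X] = 16/5, a = 8.
Markov: P[X ≥ 8] ≤ μ/a = (16/5)/8 = 2/5.
Numerically: ≈ 0.40000.
(Since a = 8 > μ = 3.20000, the bound 2/5 is < 1 and informative.)

P[X ≥ 8] ≤ 2/5 ≈ 0.40000.


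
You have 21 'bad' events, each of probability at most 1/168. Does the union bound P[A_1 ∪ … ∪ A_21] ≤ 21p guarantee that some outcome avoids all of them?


Union bound: P[∪_{i=1}^{21} A_i] ≤ Σ_i P[A_i] ≤ 21·p = 21·(1/168) = 1/8.
Numerically: 1/8 ≈ 0.1250.
Is 1/8 < 1? YES.
Since P[∪ A_i] ≤ 1/8 < 1, the complement has P[∩ A_i^c] ≥ 1 − 1/8 = 7/8 > 0, so some outcome avoids every A_i.

21·p = 1/8 ≈ 0.1250; existence CERTIFIED by the union bound.


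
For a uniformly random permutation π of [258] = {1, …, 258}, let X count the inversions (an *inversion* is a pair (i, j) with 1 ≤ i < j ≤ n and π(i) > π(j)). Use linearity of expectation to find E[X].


Write X = Σ X_I over the C(258, 2) = 33153 pairs i < j, with X_I the indicator of one inversion.
There are 33153 indicators.
For each fixed pair i < j, the values π(i) and π(j) are two distinct elements of {1, …, 258} in uniformly random order; by symmetry P[π(i) > π(j)] = 1/2.
By linearity: E[X] = 33153 · (1/2) = C(258, 2) · (1/2) = 33153/2 = 33153/2 ≈ 16576.50000.

E[X] = 33153/2 = 16576.50000.


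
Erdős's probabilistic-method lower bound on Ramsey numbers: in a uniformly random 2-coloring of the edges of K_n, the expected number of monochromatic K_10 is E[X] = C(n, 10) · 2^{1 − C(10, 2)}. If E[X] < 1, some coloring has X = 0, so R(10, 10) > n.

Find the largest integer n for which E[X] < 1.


We need C(n, 10) · 2^{1 − 45} < 1, i.e. C(n, 10) < 2^{45 − 1} = 17592186044416.
Check values of n near the boundary:
  n = 95: C(95, 10) = 10104934117421; 10104934117421 < 17592186044416? YES
  n = 96: C(96, 10) = 11279926456656; 11279926456656 < 17592186044416? YES
  n = 97: C(97, 10) = 12576469727536; 12576469727536 < 17592186044416? YES
  n = 98: C(98, 10) = 14005614014756; 14005614014756 < 17592186044416? YES
  n = 99: C(99, 10) = 15579278510796; 15579278510796 < 17592186044416? YES
  n = 100: C(100, 10) = 17310309456440; 17310309456440 < 17592186044416? YES
  n = 101: C(101, 10) = 19212541264840; 19212541264840 < 17592186044416? NO
The largest n with C(n, 10) < 17592186044416 is n = 100 (where E[X] = 2163788682055/2199023255552 ≈ 0.9839772). Hence R(10, 10) > 100, i.e. R(10, 10) ≥ 101.

Largest n = 100; hence R(10, 10) > 100.


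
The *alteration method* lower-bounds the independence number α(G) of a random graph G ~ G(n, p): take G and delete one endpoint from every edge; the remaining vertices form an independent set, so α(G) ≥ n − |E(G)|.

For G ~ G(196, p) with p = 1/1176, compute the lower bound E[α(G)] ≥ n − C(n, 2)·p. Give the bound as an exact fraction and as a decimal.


E[|E(G)|] = C(196, 2)·p = 19110 · (1/1176) = 65/4.
E[α(G)] ≥ n − E[|E(G)|] = 196 − 65/4 = 719/4.
Numerically: ≈ 179.750.
(This is only a lower bound; the true E[α(G)] may be larger.)

E[α(G)] ≥ 719/4 ≈ 179.750.


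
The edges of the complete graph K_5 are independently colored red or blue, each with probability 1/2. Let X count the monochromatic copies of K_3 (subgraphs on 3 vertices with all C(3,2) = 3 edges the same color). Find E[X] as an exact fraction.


Let X = Σ_S X_S over the C(5, 3) = 10 subsets S of size 3, where X_S = 1 if the K_3 on S is monochromatic.
For a fixed S, the K_3 on S has C(3, 2) = 3 edges. P[all 3 edges red] = (1/2)^3, and likewise for blue, so P[monochromatic] = 2·(1/2)^3 = 2^{1 − 3} = 1/4.
By linearity: E[X] = C(5, 3) · 2^{1 − 3} = 10 · 1/4 = 5/2.
Numerically: E[X] ≈ 2.500.

E[X] = C(5,3)·2^(1−C(3,2)) = 5/2 ≈ 2.500.


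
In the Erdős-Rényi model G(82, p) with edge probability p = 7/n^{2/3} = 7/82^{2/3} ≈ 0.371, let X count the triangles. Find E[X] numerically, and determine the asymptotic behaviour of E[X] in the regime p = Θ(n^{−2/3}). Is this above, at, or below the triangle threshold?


Number of potential triangles: C(82, 3) = 88560.
Each occurs with probability p³ ≈ (0.371)³ ≈ 5.10113e-02.
By linearity: E[X] = C(82, 3)·p³ ≈ 88560 · 5.10113e-02 ≈ 4517.561.
Since α = 2/3 < 1, p = c/n^{2/3} ≫ 1/n is above the triangle threshold p ~ 1/n. Asymptotically E[X] ~ (c³/6)·n^{3(1−α)} = (7³/6)·n^{1} → ∞; triangles are abundant w.h.p.

E[X] ≈ 4517.561; in regime p = Θ(1/n^{2/3}) E[X] diverges (above the triangle threshold p ~ 1/n).


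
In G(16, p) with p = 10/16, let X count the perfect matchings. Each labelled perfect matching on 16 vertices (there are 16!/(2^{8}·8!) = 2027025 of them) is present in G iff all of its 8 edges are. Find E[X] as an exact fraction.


K_16 has 16!/(2^{8}·8!) = 2027025 labelled perfect matchings.
For each such perfect matching H, let X_H = 1 if all 8 edges of H are present in G. Then P[X_H = 1] = p^{8} = (5/8)^{8} = 390625/16777216.
By linearity: E[X] = Σ_H E[X_H] = 2027025 · p^{8} = 2027025 · 390625/16777216 = 791806640625/16777216.
Numerically: E[X] ≈ 47195.

E[X] = 2027025 · (5/8)^{8} = 791806640625/16777216 ≈ 47195.


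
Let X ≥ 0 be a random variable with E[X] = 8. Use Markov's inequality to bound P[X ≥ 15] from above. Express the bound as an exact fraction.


μ = E[X] = 8, a = 15.
Markov: P[X ≥ 15] ≤ μ/a = (8)/15 = 8/15.
Numerically: ≈ 0.533.
(Since a = 15 > μ = 8.000, the bound 8/15 is < 1 and informative.)

P[X ≥ 15] ≤ 8/15 ≈ 0.533.


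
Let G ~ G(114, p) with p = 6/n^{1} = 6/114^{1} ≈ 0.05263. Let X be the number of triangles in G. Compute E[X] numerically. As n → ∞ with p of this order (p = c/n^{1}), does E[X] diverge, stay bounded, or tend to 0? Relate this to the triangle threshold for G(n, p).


Number of potential triangles: C(114, 3) = 240464.
Each occurs with probability p³ ≈ (0.05263)³ ≈ 1.457938e-04.
By linearity: E[X] = C(114, 3)·p³ ≈ 240464 · 1.457938e-04 ≈ 35.0582.
Here α = 1, so p = 6/n is exactly at the triangle threshold p ~ 1/n. Asymptotically E[X] → c³/6 = 6³/6 = 36 ≈ 36.0000, a bounded constant. In this regime the triangle count is asymptotically Poisson(c³/6).

E[X] ≈ 35.0582; in regime p = Θ(1/n^{1}) E[X] stays bounded (at the triangle threshold p ~ 1/n).


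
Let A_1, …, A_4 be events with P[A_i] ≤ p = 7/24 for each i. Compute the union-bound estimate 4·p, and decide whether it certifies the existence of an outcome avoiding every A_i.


Union bound: P[∪_{i=1}^{4} A_i] ≤ Σ_i P[A_i] ≤ 4·p = 4·(7/24) = 7/6.
Numerically: 7/6 ≈ 1.1666667.
Is 7/6 < 1? NO.
Since the bound 7/6 is ≥ 1, the union bound is uninformative here; it does NOT by itself certify existence.

4·p = 7/6 ≈ 1.1666667; existence NOT certified by the union bound.


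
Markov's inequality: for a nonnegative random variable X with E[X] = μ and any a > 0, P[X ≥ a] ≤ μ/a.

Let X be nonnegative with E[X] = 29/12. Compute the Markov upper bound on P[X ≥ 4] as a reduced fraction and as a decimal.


μ = E[X] = 29/12, a = 4.
Markov: P[X ≥ 4] ≤ μ/a = (29/12)/4 = 29/48.
Numerically: ≈ 0.604.
(Since a = 4 > μ = 2.417, the bound 29/48 is < 1 and informative.)

P[X ≥ 4] ≤ 29/48 ≈ 0.604.


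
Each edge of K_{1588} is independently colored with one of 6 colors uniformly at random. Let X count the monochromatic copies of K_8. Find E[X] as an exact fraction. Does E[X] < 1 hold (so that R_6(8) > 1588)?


E[X] = C(1588, 8) · 6^{1 − 28} = 985402800396653769702 · 6^{−27} = 985402800396653769702/1023490369077469249536.
As a reduced fraction: E[X] = 54744600022036320539/56860576059859402752 ≈ 0.9627866.
Is E[X] < 1? YES.
Since E[X] < 1, there exists a 6-coloring of K_{1588} with no monochromatic K_8; hence R_6(8) > 1588.

E[X] = 54744600022036320539/56860576059859402752 ≈ 0.9627866; E[X] < 1, so R_6(8) > 1588.


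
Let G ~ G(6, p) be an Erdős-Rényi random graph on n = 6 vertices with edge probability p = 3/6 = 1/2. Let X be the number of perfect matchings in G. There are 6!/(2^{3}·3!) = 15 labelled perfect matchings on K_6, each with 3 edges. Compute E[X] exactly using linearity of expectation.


K_6 has 6!/(2^{3}·3!) = 15 labelled perfect matchings.
For each such perfect matching H, let X_H = 1 if all 3 edges of H are present in G. Then P[X_H = 1] = p^{3} = (1/2)^{3} = 1/8.
By linearity of expectation: E[X] = Σ_H E[X_H] = 15 · p^{3} = 15 · 1/8 = 15/8.
Numerically: E[X] ≈ 1.875.

E[X] = 15 · (1/2)^{3} = 15/8 ≈ 1.875.


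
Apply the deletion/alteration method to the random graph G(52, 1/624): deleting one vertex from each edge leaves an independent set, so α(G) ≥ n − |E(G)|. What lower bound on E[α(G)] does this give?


E[|E(G)|] = C(52, 2)·p = 1326 · (1/624) = 17/8.
E[α(G)] ≥ n − E[|E(G)|] = 52 − 17/8 = 399/8.
Numerically: ≈ 49.8750.
(This is only a lower bound; the true E[α(G)] may be larger.)

E[α(G)] ≥ 399/8 ≈ 49.8750.


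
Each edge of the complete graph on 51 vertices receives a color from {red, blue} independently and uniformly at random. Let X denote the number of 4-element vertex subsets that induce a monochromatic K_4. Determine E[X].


Let X = Σ_S X_S over the C(51, 4) = 249900 subsets S of size 4, where X_S = 1 if the K_4 on S is monochromatic.
For a fixed S, the K_4 on S has C(4, 2) = 6 edges. P[all 6 edges red] = (1/2)^6, and likewise for blue, so P[monochromatic] = 2·(1/2)^6 = 2^{1 − 6} = 1/32.
Summing: E[X] = C(51, 4) · 2^{1 − 6} = 249900 · 1/32 = 62475/8.
Numerically: E[X] ≈ 7809.375.

E[X] = C(51,4)·2^(1−C(4,2)) = 62475/8 ≈ 7809.375.


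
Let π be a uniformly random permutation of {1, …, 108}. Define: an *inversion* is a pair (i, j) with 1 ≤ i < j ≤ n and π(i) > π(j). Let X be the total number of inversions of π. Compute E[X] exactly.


Write X = Σ X_I over the C(108, 2) = 5778 pairs i < j, with X_I the indicator of one inversion.
There are 5778 indicators.
For each fixed pair i < j, the values π(i) and π(j) are two distinct elements of {1, …, 108} in uniformly random order; by symmetry P[π(i) > π(j)] = 1/2.
By linearity: E[X] = 5778 · (1/2) = C(108, 2) · (1/2) = 5778/2 = 2889 ≈ 2889.00000.

E[X] = 2889 = 2889.00000.


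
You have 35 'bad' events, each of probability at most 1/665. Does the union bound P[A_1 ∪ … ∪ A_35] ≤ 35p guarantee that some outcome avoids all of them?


Union bound: P[∪_{i=1}^{35} A_i] ≤ Σ_i P[A_i] ≤ 35·p = 35·(1/665) = 1/19.
Numerically: 1/19 ≈ 0.05263.
Is 1/19 < 1? YES.
Since P[∪ A_i] ≤ 1/19 < 1, the complement has P[∩ A_i^c] ≥ 1 − 1/19 = 18/19 > 0, so some outcome avoids every A_i.

35·p = 1/19 ≈ 0.05263; existence CERTIFIED by the union bound.


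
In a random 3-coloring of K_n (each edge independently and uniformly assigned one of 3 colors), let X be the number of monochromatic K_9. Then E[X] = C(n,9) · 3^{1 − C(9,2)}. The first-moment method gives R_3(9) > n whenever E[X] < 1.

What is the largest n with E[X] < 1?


We need C(n, 9) · 3^{1 − 36} < 1, i.e. C(n, 9) < 3^{36 − 1} = 50031545098999707.
Check values of n near the boundary:
  n = 295: C(295, 9) = 41221140106119260; 41221140106119260 < 50031545098999707? YES
  n = 296: C(296, 9) = 42513789098994080; 42513789098994080 < 50031545098999707? YES
  n = 297: C(297, 9) = 43842345008337645; 43842345008337645 < 50031545098999707? YES
  n = 298: C(298, 9) = 45207677551849890; 45207677551849890 < 50031545098999707? YES
  n = 299: C(299, 9) = 46610674441390059; 46610674441390059 < 50031545098999707? YES
  n = 300: C(300, 9) = 48052241692154700; 48052241692154700 < 50031545098999707? YES
  n = 301: C(301, 9) = 49533303936090975; 49533303936090975 < 50031545098999707? YES
  n = 302: C(302, 9) = 51054804739588650; 51054804739588650 < 50031545098999707? NO
The largest n with C(n, 9) < 50031545098999707 is n = 301 (where E[X] = 16511101312030325/16677181699666569 ≈ 0.990). Hence R_3(9) > 301, i.e. R_3(9) ≥ 302.

Largest n = 301; hence R_3(9) > 301.
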